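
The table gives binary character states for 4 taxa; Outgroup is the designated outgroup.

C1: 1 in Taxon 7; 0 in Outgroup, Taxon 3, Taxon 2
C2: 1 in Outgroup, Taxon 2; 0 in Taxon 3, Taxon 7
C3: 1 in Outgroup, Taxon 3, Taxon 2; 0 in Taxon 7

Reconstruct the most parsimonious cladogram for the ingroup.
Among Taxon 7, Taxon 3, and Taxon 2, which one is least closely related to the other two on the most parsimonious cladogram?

Taxon 2

Character polarity is set by the outgroup: the derived state is whichever differs from the outgroup's state, so for C2, C3 the derived state is '0', and for the remaining characters it is '1'.
C1: derived state '1' in Taxon 7 only — an autapomorphy, so it tells us nothing about relationships among taxa.
C2: derived state '0' in Taxon 3 and Taxon 7 only — synapomorphy for {Taxon 3, Taxon 7}.
C3 (derived state '0') is unique to Taxon 7 (autapomorphy; uninformative for grouping).
Most parsimonious ingroup topology: ((Taxon 3,Taxon 7),Taxon 2).
Taxon 3 and Taxon 7 share a more recent common ancestor with each other than either does with Taxon 2, so Taxon 2 is the least closely related of the three.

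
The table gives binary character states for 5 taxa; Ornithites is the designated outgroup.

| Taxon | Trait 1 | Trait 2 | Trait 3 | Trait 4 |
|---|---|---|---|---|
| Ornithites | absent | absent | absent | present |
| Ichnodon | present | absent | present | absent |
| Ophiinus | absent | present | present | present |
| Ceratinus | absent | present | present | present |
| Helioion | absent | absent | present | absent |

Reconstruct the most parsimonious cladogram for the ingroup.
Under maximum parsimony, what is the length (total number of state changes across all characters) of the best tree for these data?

Character polarity is set by the outgroup: the derived state is whichever differs from the outgroup's state, so for Trait 4 the derived state is 'absent', and for the remaining characters it is 'present'.
Trait 1: derived state 'present' in Ichnodon only — an autapomorphy, so it tells us nothing about relationships among taxa.
Trait 2 (derived state 'present') is shared by Ceratinus and Ophiinus — a synapomorphy uniting that clade.
All ingroup taxa share the derived state 'present' for Trait 3; it defines the ingroup but does not resolve relationships within it.
Trait 4: derived state 'absent' in Helioion and Ichnodon only — synapomorphy for {Helioion, Ichnodon}.
Most parsimonious ingroup topology: ((Ichnodon,Helioion),(Ophiinus,Ceratinus)).
Changes per character on this tree: Trait 1: 1; Trait 2: 1; Trait 3: 1; Trait 4: 1.
Total = 4.

4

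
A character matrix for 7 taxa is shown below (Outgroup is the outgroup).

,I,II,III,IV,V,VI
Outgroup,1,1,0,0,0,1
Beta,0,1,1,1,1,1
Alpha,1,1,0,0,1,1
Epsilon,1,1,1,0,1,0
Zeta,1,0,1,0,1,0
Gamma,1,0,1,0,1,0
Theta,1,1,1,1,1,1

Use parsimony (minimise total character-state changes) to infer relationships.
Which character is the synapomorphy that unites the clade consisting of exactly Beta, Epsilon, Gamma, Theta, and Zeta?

Character polarity is set by the outgroup: the derived state is whichever differs from the outgroup's state, so for I, II, VI the derived state is '0', and for the remaining characters it is '1'.
I: derived state '0' in Beta only — an autapomorphy, so it tells us nothing about relationships among taxa.
Only Gamma and Zeta show the derived state '0' for II, supporting them as a clade.
III (derived state '1') is shared by Beta, Epsilon, Gamma, Theta, and Zeta — a synapomorphy uniting that clade.
IV: derived state '1' in Beta and Theta only — synapomorphy for {Beta, Theta}.
V (derived state '1') is shared by all ingroup taxa — unites the whole ingroup.
VI: derived state '0' in Epsilon, Gamma, and Zeta only — synapomorphy for {Epsilon, Gamma, Zeta}.
Most parsimonious ingroup topology: (((Beta,Theta),(Epsilon,(Zeta,Gamma))),Alpha).
The clade {Beta, Epsilon, Gamma, Theta, Zeta} is supported by III: its derived state '1' occurs in exactly those taxa and in no other taxon (including the outgroup).

III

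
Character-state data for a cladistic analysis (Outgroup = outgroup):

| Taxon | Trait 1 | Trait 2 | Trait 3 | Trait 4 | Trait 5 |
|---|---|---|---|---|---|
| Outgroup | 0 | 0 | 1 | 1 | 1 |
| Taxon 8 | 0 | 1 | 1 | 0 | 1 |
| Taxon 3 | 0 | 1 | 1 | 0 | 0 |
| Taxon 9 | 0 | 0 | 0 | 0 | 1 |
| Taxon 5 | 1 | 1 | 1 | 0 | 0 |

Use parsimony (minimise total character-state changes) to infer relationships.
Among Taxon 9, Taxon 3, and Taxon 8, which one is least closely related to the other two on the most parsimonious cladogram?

Character polarity is set by the outgroup: the derived state is whichever differs from the outgroup's state, so for Trait 3, Trait 4, Trait 5 the derived state is '0', and for the remaining characters it is '1'.
Trait 1: derived state '1' in Taxon 5 only — an autapomorphy, so it tells us nothing about relationships among taxa.
Trait 2 (derived state '1') is shared by Taxon 3, Taxon 5, and Taxon 8 — a synapomorphy uniting that clade.
Trait 3: derived state '0' in Taxon 9 only — an autapomorphy, so it tells us nothing about relationships among taxa.
Trait 4 (derived state '0') is shared by all ingroup taxa — unites the whole ingroup.
Trait 5: derived state '0' in Taxon 3 and Taxon 5 only — synapomorphy for {Taxon 3, Taxon 5}.
Most parsimonious ingroup topology: ((Taxon 8,(Taxon 3,Taxon 5)),Taxon 9).
Taxon 8 and Taxon 3 share a more recent common ancestor with each other than either does with Taxon 9, so Taxon 9 is the least closely related of the three.

Taxon 9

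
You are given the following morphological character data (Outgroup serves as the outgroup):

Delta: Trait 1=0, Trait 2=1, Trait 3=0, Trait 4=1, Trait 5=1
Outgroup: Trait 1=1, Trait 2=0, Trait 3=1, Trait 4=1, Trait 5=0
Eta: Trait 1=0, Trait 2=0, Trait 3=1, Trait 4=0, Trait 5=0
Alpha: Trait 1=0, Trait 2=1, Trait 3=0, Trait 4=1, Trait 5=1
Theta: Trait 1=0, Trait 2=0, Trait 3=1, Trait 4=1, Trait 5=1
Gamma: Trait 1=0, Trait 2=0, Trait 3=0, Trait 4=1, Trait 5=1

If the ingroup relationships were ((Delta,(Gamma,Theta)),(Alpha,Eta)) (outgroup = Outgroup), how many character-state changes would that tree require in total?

9

Map each character onto ((Delta,(Gamma,Theta)),(Alpha,Eta)) (rooted by Outgroup) and count the minimum state changes it requires (Fitch parsimony):
Trait 1: 1; Trait 2: 2; Trait 3: 3; Trait 4: 1; Trait 5: 2.
Total tree length = 9.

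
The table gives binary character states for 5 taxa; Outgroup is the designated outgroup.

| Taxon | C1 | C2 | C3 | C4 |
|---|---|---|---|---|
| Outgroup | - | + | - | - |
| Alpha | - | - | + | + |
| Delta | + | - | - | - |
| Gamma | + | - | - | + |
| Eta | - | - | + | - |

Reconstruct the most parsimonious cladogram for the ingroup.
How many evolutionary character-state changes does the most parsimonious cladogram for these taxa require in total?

5

Character polarity is set by the outgroup: the derived state is whichever differs from the outgroup's state, so for C2 the derived state is '-', and for the remaining characters it is '+'.
Only Delta and Gamma show the derived state '+' for C1, supporting them as a clade.
C2 (derived state '-') is shared by all ingroup taxa — unites the whole ingroup.
Only Alpha and Eta show the derived state '+' for C3, supporting them as a clade.
C4 (state '+') occurs in Alpha and Gamma but conflicts with the nesting implied by the other characters — most parsimoniously interpreted as homoplasy.
Most parsimonious ingroup topology: ((Alpha,Eta),(Delta,Gamma)).
Changes per character on this tree: C1: 1; C2: 1; C3: 1; C4: 2.
Total = 5.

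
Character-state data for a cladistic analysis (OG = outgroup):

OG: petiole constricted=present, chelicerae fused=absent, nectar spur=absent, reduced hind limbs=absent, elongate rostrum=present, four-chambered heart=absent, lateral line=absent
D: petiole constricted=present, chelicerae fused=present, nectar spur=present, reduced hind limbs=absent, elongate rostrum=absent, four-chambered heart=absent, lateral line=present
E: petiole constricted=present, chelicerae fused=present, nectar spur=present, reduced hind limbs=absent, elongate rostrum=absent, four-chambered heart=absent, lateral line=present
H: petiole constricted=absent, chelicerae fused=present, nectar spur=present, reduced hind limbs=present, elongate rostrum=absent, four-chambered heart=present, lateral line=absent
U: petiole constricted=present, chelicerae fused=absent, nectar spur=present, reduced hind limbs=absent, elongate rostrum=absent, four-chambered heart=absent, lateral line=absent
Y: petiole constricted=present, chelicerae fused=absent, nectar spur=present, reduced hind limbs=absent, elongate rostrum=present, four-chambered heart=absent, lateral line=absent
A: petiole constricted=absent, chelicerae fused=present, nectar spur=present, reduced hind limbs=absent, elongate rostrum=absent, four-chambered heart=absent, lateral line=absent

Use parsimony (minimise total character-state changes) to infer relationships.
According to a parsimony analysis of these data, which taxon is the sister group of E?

D

Character polarity is set by the outgroup: the derived state is whichever differs from the outgroup's state, so for petiole constricted, elongate rostrum the derived state is 'absent', and for the remaining characters it is 'present'.
Only A and H show the derived state 'absent' for petiole constricted, supporting them as a clade.
chelicerae fused (derived state 'present') is shared by A, D, E, and H — a synapomorphy uniting that clade.
All ingroup taxa share the derived state 'present' for nectar spur; it defines the ingroup but does not resolve relationships within it.
reduced hind limbs (derived state 'present') is unique to H (autapomorphy; uninformative for grouping).
Only A, D, E, H, and U show the derived state 'absent' for elongate rostrum, supporting them as a clade.
four-chambered heart (derived state 'present') is unique to H (autapomorphy; uninformative for grouping).
lateral line (derived state 'present') is shared by D and E — a synapomorphy uniting that clade.
Most parsimonious ingroup topology: ((((D,E),(H,A)),U),Y).
E and D form a cherry on this tree, so they are sister taxa.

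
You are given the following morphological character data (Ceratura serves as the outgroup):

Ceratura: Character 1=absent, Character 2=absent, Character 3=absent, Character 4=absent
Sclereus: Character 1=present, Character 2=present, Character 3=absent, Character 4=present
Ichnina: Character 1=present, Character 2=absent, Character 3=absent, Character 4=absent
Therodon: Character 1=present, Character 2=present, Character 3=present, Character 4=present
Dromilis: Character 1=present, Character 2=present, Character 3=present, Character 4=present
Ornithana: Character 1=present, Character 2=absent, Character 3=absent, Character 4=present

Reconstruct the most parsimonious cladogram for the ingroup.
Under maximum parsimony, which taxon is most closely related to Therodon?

Dromilis

The outgroup has state 'absent' for every character, so 'present' is the derived state throughout.
Character 1 (derived state 'present') is shared by all ingroup taxa — unites the whole ingroup.
Character 2 (derived state 'present') is shared by Dromilis, Sclereus, and Therodon — a synapomorphy uniting that clade.
Only Dromilis and Therodon show the derived state 'present' for Character 3, supporting them as a clade.
Character 4: derived state 'present' in Dromilis, Ornithana, Sclereus, and Therodon only — synapomorphy for {Dromilis, Ornithana, Sclereus, Therodon}.
Most parsimonious ingroup topology: (((Sclereus,(Therodon,Dromilis)),Ornithana),Ichnina).
Therodon and Dromilis form a cherry on this tree, so they are sister taxa.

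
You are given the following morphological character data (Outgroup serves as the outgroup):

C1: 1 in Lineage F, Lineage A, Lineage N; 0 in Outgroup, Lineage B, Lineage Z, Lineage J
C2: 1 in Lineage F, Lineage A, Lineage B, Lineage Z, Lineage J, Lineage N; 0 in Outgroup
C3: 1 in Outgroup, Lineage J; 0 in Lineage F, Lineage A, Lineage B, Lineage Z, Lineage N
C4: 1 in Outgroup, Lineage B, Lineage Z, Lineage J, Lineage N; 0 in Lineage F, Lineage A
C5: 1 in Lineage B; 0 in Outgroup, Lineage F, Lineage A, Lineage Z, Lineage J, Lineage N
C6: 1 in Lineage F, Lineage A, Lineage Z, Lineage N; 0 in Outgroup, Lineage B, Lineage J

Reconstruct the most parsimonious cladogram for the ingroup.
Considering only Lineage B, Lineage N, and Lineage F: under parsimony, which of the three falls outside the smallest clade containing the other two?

Lineage B

Character polarity is set by the outgroup: the derived state is whichever differs from the outgroup's state, so for C3, C4 the derived state is '0', and for the remaining characters it is '1'.
C1 (derived state '1') is shared by Lineage A, Lineage F, and Lineage N — a synapomorphy uniting that clade.
All ingroup taxa share the derived state '1' for C2; it defines the ingroup but does not resolve relationships within it.
C3: derived state '0' in Lineage A, Lineage B, Lineage F, Lineage N, and Lineage Z only — synapomorphy for {Lineage A, Lineage B, Lineage F, Lineage N, Lineage Z}.
C4: derived state '0' in Lineage A and Lineage F only — synapomorphy for {Lineage A, Lineage F}.
C5 (derived state '1') is unique to Lineage B (autapomorphy; uninformative for grouping).
C6 (derived state '1') is shared by Lineage A, Lineage F, Lineage N, and Lineage Z — a synapomorphy uniting that clade.
Most parsimonious ingroup topology: (((((Lineage F,Lineage A),Lineage N),Lineage Z),Lineage B),Lineage J).
Lineage N and Lineage F share a more recent common ancestor with each other than either does with Lineage B, so Lineage B is the least closely related of the three.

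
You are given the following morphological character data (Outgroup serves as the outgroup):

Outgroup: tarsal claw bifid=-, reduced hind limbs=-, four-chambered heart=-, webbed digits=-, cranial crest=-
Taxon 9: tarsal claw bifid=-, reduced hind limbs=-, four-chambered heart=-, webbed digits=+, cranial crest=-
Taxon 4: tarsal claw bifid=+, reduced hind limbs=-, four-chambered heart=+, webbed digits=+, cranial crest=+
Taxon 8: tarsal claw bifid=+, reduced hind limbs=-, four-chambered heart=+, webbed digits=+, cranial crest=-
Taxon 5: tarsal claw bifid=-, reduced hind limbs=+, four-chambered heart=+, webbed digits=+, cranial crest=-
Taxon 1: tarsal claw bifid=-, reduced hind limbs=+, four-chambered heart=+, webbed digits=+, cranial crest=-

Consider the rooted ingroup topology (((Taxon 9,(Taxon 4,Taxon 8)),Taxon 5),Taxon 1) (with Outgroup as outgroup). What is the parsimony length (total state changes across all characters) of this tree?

7

Map each character onto (((Taxon 9,(Taxon 4,Taxon 8)),Taxon 5),Taxon 1) (rooted by Outgroup) and count the minimum state changes it requires (Fitch parsimony):
tarsal claw bifid: 1; reduced hind limbs: 2; four-chambered heart: 2; webbed digits: 1; cranial crest: 1.
Total tree length = 7.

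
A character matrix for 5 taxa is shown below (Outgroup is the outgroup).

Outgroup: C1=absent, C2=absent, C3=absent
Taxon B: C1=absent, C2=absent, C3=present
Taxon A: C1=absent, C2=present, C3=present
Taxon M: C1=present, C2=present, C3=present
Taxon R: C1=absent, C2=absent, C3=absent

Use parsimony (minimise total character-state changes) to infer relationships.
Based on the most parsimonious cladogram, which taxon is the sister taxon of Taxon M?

Taxon A

The outgroup has state 'absent' for every character, so 'present' is the derived state throughout.
C1 (derived state 'present') is unique to Taxon M (autapomorphy; uninformative for grouping).
Only Taxon A and Taxon M show the derived state 'present' for C2, supporting them as a clade.
Only Taxon A, Taxon B, and Taxon M show the derived state 'present' for C3, supporting them as a clade.
Most parsimonious ingroup topology: ((Taxon B,(Taxon A,Taxon M)),Taxon R).
Taxon M and Taxon A form a cherry on this tree, so they are sister taxa.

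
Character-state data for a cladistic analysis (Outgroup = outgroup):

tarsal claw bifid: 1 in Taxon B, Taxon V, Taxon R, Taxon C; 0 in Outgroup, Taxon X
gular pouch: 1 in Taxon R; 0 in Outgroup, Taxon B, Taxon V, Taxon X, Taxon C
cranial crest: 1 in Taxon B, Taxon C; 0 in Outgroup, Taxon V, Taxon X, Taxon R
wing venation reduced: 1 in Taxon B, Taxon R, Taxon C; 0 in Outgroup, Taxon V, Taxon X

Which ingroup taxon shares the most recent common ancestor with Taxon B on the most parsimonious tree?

The outgroup has state '0' for every character, so '1' is the derived state throughout.
Only Taxon B, Taxon C, Taxon R, and Taxon V show the derived state '1' for tarsal claw bifid, supporting them as a clade.
gular pouch: derived state '1' in Taxon R only — an autapomorphy, so it tells us nothing about relationships among taxa.
cranial crest (derived state '1') is shared by Taxon B and Taxon C — a synapomorphy uniting that clade.
wing venation reduced: derived state '1' in Taxon B, Taxon C, and Taxon R only — synapomorphy for {Taxon B, Taxon C, Taxon R}.
Most parsimonious ingroup topology: ((((Taxon B,Taxon C),Taxon R),Taxon V),Taxon X).
Taxon B and Taxon C form a cherry on this tree, so they are sister taxa.

Taxon C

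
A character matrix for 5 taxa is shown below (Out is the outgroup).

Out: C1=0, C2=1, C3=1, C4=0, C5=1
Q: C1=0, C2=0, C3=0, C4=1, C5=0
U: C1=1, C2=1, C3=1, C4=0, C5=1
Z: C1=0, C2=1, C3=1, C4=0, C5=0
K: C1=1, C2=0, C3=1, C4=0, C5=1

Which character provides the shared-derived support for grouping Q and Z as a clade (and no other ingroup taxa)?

Character polarity is set by the outgroup: the derived state is whichever differs from the outgroup's state, so for C2, C3, C5 the derived state is '0', and for the remaining characters it is '1'.
C1: derived state '1' in K and U only — synapomorphy for {K, U}.
C2 (state '0') occurs in K and Q but conflicts with the nesting implied by the other characters — most parsimoniously interpreted as homoplasy.
C3 (derived state '0') is unique to Q (autapomorphy; uninformative for grouping).
C4: derived state '1' in Q only — an autapomorphy, so it tells us nothing about relationships among taxa.
C5 (derived state '0') is shared by Q and Z — a synapomorphy uniting that clade.
Most parsimonious ingroup topology: ((Q,Z),(U,K)).
The clade {Q, Z} is supported by C5: its derived state '0' occurs in exactly those taxa and in no other taxon (including the outgroup).

C5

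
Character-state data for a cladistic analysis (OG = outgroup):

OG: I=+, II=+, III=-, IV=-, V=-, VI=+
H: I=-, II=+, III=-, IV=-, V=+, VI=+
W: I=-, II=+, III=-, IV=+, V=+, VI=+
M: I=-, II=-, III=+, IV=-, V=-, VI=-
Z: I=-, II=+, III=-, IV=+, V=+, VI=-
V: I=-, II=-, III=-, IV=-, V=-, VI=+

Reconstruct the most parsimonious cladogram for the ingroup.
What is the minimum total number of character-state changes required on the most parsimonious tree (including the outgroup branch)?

7

Character polarity is set by the outgroup: the derived state is whichever differs from the outgroup's state, so for I, II, VI the derived state is '-', and for the remaining characters it is '+'.
All ingroup taxa share the derived state '-' for I; it defines the ingroup but does not resolve relationships within it.
Only M and V show the derived state '-' for II, supporting them as a clade.
III (derived state '+') is unique to M (autapomorphy; uninformative for grouping).
Only W and Z show the derived state '+' for IV, supporting them as a clade.
V (derived state '+') is shared by H, W, and Z — a synapomorphy uniting that clade.
VI groups M and Z, which is incompatible with the clades supported by the remaining characters; treating it as convergent (homoplasy) costs fewer steps than any alternative tree.
Most parsimonious ingroup topology: ((H,(W,Z)),(M,V)).
Changes per character on this tree: I: 1; II: 1; III: 1; IV: 1; V: 1; VI: 2.
Total = 7.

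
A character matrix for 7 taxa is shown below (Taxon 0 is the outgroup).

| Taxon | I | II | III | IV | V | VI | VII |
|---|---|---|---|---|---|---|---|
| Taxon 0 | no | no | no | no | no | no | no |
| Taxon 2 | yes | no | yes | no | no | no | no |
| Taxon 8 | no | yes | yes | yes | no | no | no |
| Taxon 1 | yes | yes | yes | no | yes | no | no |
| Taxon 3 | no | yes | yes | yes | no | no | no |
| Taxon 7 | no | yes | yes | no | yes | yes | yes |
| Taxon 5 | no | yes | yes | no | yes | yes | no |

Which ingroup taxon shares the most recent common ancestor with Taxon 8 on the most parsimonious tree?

The outgroup has state 'no' for every character, so 'yes' is the derived state throughout.
I groups Taxon 1 and Taxon 2, which is incompatible with the clades supported by the remaining characters; treating it as convergent (homoplasy) costs fewer steps than any alternative tree.
Only Taxon 1, Taxon 3, Taxon 5, Taxon 7, and Taxon 8 show the derived state 'yes' for II, supporting them as a clade.
III (derived state 'yes') is shared by all ingroup taxa — unites the whole ingroup.
IV (derived state 'yes') is shared by Taxon 3 and Taxon 8 — a synapomorphy uniting that clade.
Only Taxon 1, Taxon 5, and Taxon 7 show the derived state 'yes' for V, supporting them as a clade.
Only Taxon 5 and Taxon 7 show the derived state 'yes' for VI, supporting them as a clade.
VII (derived state 'yes') is unique to Taxon 7 (autapomorphy; uninformative for grouping).
Most parsimonious ingroup topology: (Taxon 2,((Taxon 8,Taxon 3),(Taxon 1,(Taxon 7,Taxon 5)))).
Taxon 8 and Taxon 3 form a cherry on this tree, so they are sister taxa.

Taxon 3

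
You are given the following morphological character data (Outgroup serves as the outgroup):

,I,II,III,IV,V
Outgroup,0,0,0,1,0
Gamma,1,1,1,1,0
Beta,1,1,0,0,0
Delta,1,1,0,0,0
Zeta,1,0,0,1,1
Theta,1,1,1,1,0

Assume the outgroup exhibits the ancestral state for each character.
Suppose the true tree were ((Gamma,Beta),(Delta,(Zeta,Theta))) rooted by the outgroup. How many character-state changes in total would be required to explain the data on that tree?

8

Map each character onto ((Gamma,Beta),(Delta,(Zeta,Theta))) (rooted by Outgroup) and count the minimum state changes it requires (Fitch parsimony):
I: 1; II: 2; III: 2; IV: 2; V: 1.
Total tree length = 8.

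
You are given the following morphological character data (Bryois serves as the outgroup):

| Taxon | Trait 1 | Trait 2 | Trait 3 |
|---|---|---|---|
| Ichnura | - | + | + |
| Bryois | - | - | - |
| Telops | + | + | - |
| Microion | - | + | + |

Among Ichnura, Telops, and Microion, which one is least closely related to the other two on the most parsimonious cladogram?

Telops

The outgroup has state '-' for every character, so '+' is the derived state throughout.
Trait 1 (derived state '+') is unique to Telops (autapomorphy; uninformative for grouping).
Trait 2 (derived state '+') is shared by all ingroup taxa — unites the whole ingroup.
Trait 3 (derived state '+') is shared by Ichnura and Microion — a synapomorphy uniting that clade.
Most parsimonious ingroup topology: ((Microion,Ichnura),Telops).
Ichnura and Microion share a more recent common ancestor with each other than either does with Telops, so Telops is the least closely related of the three.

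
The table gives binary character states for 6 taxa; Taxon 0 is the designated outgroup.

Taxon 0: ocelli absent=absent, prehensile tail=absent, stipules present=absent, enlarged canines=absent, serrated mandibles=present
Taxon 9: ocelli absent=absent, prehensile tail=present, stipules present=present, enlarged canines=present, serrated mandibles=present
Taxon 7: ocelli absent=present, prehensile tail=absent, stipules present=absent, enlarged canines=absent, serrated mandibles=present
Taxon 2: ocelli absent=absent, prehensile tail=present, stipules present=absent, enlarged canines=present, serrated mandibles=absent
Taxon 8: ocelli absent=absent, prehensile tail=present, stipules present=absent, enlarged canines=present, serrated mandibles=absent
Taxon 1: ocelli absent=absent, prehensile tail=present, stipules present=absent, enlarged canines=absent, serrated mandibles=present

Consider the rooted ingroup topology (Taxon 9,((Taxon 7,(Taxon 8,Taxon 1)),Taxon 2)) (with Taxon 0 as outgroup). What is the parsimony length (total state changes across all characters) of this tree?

Map each character onto (Taxon 9,((Taxon 7,(Taxon 8,Taxon 1)),Taxon 2)) (rooted by Taxon 0) and count the minimum state changes it requires (Fitch parsimony):
ocelli absent: 1; prehensile tail: 2; stipules present: 1; enlarged canines: 3; serrated mandibles: 2.
Total tree length = 9.

9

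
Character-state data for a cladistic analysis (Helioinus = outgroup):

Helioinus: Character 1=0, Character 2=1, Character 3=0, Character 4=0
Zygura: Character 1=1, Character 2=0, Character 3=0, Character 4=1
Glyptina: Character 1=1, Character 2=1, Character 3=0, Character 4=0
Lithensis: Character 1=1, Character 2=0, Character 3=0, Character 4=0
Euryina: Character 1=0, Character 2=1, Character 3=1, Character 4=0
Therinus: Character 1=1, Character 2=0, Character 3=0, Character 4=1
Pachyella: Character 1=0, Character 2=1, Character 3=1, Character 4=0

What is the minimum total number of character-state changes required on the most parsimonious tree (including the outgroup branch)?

Character polarity is set by the outgroup: the derived state is whichever differs from the outgroup's state, so for Character 2 the derived state is '0', and for the remaining characters it is '1'.
Character 1: derived state '1' in Glyptina, Lithensis, Therinus, and Zygura only — synapomorphy for {Glyptina, Lithensis, Therinus, Zygura}.
Character 2: derived state '0' in Lithensis, Therinus, and Zygura only — synapomorphy for {Lithensis, Therinus, Zygura}.
Only Euryina and Pachyella show the derived state '1' for Character 3, supporting them as a clade.
Character 4 (derived state '1') is shared by Therinus and Zygura — a synapomorphy uniting that clade.
Most parsimonious ingroup topology: ((((Zygura,Therinus),Lithensis),Glyptina),(Euryina,Pachyella)).
Changes per character on this tree: Character 1: 1; Character 2: 1; Character 3: 1; Character 4: 1.
Total = 4.

4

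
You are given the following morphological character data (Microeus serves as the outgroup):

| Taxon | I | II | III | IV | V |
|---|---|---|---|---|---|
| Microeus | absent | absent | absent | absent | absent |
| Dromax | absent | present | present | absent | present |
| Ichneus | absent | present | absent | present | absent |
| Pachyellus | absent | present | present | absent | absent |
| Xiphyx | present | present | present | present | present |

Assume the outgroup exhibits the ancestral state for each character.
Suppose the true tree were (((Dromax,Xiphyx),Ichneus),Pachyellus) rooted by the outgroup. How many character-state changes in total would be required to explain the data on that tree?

Map each character onto (((Dromax,Xiphyx),Ichneus),Pachyellus) (rooted by Microeus) and count the minimum state changes it requires (Fitch parsimony):
I: 1; II: 1; III: 2; IV: 2; V: 1.
Total tree length = 7.

7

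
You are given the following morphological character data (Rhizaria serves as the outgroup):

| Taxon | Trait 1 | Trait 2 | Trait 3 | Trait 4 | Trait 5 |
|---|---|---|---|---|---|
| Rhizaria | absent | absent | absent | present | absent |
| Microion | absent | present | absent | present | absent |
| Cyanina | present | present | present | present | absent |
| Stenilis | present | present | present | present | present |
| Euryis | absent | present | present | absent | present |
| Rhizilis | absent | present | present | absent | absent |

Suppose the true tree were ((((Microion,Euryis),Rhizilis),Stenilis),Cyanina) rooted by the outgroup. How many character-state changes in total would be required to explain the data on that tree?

9

Map each character onto ((((Microion,Euryis),Rhizilis),Stenilis),Cyanina) (rooted by Rhizaria) and count the minimum state changes it requires (Fitch parsimony):
Trait 1: 2; Trait 2: 1; Trait 3: 2; Trait 4: 2; Trait 5: 2.
Total tree length = 9.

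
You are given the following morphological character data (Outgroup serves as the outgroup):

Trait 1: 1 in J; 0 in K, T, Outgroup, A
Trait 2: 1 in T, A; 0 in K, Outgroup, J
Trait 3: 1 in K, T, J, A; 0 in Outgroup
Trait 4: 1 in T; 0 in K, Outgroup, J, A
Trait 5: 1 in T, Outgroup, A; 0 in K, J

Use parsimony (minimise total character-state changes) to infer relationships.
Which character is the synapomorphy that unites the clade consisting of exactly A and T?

Trait 2

Character polarity is set by the outgroup: the derived state is whichever differs from the outgroup's state, so for Trait 5 the derived state is '0', and for the remaining characters it is '1'.
Trait 1 (derived state '1') is unique to J (autapomorphy; uninformative for grouping).
Trait 2: derived state '1' in A and T only — synapomorphy for {A, T}.
All ingroup taxa share the derived state '1' for Trait 3; it defines the ingroup but does not resolve relationships within it.
Trait 4: derived state '1' in T only — an autapomorphy, so it tells us nothing about relationships among taxa.
Only J and K show the derived state '0' for Trait 5, supporting them as a clade.
Most parsimonious ingroup topology: ((K,J),(A,T)).
The clade {A, T} is supported by Trait 2: its derived state '1' occurs in exactly those taxa and in no other taxon (including the outgroup).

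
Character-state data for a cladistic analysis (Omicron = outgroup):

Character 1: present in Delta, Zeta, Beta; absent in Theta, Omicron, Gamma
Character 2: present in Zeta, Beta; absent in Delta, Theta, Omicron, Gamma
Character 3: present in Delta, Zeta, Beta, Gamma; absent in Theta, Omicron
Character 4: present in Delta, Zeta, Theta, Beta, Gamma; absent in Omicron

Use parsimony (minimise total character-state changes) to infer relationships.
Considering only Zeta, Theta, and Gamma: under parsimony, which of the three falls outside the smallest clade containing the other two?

Theta

The outgroup has state 'absent' for every character, so 'present' is the derived state throughout.
Character 1: derived state 'present' in Beta, Delta, and Zeta only — synapomorphy for {Beta, Delta, Zeta}.
Only Beta and Zeta show the derived state 'present' for Character 2, supporting them as a clade.
Character 3 (derived state 'present') is shared by Beta, Delta, Gamma, and Zeta — a synapomorphy uniting that clade.
Character 4 (derived state 'present') is shared by all ingroup taxa — unites the whole ingroup.
Most parsimonious ingroup topology: ((Gamma,((Zeta,Beta),Delta)),Theta).
Gamma and Zeta share a more recent common ancestor with each other than either does with Theta, so Theta is the least closely related of the three.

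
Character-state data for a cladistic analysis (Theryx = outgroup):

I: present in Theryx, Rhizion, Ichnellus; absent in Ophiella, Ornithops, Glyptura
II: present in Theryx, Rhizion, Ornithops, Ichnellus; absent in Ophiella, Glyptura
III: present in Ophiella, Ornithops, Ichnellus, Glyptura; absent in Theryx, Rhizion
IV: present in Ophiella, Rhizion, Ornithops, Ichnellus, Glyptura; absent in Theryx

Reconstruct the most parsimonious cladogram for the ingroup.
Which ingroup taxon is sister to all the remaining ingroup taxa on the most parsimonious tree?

Rhizion

Character polarity is set by the outgroup: the derived state is whichever differs from the outgroup's state, so for I, II the derived state is 'absent', and for the remaining characters it is 'present'.
Only Glyptura, Ophiella, and Ornithops show the derived state 'absent' for I, supporting them as a clade.
Only Glyptura and Ophiella show the derived state 'absent' for II, supporting them as a clade.
III: derived state 'present' in Glyptura, Ichnellus, Ophiella, and Ornithops only — synapomorphy for {Glyptura, Ichnellus, Ophiella, Ornithops}.
All ingroup taxa share the derived state 'present' for IV; it defines the ingroup but does not resolve relationships within it.
Most parsimonious ingroup topology: ((((Ophiella,Glyptura),Ornithops),Ichnellus),Rhizion).
Rhizion is sister to the clade containing all other ingroup taxa, so it is the earliest-diverging (most basal) ingroup lineage.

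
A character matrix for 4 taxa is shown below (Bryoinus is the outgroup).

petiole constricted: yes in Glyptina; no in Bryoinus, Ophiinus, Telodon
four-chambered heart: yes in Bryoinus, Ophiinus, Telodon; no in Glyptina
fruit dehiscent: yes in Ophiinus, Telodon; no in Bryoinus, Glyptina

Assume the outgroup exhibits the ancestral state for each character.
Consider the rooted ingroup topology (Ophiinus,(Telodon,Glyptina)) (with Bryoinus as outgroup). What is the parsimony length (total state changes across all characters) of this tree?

Map each character onto (Ophiinus,(Telodon,Glyptina)) (rooted by Bryoinus) and count the minimum state changes it requires (Fitch parsimony):
petiole constricted: 1; four-chambered heart: 1; fruit dehiscent: 2.
Total tree length = 4.

4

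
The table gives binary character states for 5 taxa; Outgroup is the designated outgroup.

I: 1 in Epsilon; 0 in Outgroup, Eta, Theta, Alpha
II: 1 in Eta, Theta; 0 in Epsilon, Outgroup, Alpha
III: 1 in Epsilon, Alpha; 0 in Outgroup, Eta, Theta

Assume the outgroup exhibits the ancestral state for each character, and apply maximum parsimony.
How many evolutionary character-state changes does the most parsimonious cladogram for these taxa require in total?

The outgroup has state '0' for every character, so '1' is the derived state throughout.
I: derived state '1' in Epsilon only — an autapomorphy, so it tells us nothing about relationships among taxa.
Only Eta and Theta show the derived state '1' for II, supporting them as a clade.
Only Alpha and Epsilon show the derived state '1' for III, supporting them as a clade.
Most parsimonious ingroup topology: ((Alpha,Epsilon),(Theta,Eta)).
Changes per character on this tree: I: 1; II: 1; III: 1.
Total = 3.

3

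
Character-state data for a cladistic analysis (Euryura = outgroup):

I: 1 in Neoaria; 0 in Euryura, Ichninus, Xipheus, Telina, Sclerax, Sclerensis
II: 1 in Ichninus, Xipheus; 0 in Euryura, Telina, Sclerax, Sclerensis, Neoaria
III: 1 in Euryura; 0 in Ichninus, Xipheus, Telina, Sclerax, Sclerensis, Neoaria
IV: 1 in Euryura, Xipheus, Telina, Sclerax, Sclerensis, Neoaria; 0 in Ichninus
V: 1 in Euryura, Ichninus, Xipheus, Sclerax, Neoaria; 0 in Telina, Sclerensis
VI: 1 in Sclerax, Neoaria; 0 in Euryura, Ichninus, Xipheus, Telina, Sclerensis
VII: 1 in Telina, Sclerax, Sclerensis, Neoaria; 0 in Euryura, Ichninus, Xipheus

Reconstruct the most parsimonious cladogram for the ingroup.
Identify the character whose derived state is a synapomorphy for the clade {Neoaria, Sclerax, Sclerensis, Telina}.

VII

Character polarity is set by the outgroup: the derived state is whichever differs from the outgroup's state, so for III, IV, V the derived state is '0', and for the remaining characters it is '1'.
I: derived state '1' in Neoaria only — an autapomorphy, so it tells us nothing about relationships among taxa.
II: derived state '1' in Ichninus and Xipheus only — synapomorphy for {Ichninus, Xipheus}.
All ingroup taxa share the derived state '0' for III; it defines the ingroup but does not resolve relationships within it.
IV (derived state '0') is unique to Ichninus (autapomorphy; uninformative for grouping).
V (derived state '0') is shared by Sclerensis and Telina — a synapomorphy uniting that clade.
VI (derived state '1') is shared by Neoaria and Sclerax — a synapomorphy uniting that clade.
VII (derived state '1') is shared by Neoaria, Sclerax, Sclerensis, and Telina — a synapomorphy uniting that clade.
Most parsimonious ingroup topology: (((Sclerensis,Telina),(Sclerax,Neoaria)),(Xipheus,Ichninus)).
The clade {Neoaria, Sclerax, Sclerensis, Telina} is supported by VII: its derived state '1' occurs in exactly those taxa and in no other taxon (including the outgroup).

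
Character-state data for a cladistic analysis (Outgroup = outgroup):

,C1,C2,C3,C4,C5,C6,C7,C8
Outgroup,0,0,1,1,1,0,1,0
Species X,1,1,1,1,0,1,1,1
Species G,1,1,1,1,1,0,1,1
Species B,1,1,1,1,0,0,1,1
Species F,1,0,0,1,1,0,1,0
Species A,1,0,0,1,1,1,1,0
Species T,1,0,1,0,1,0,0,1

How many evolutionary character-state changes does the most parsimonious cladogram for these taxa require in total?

Character polarity is set by the outgroup: the derived state is whichever differs from the outgroup's state, so for C3, C4, C5, C7 the derived state is '0', and for the remaining characters it is '1'.
C1 (derived state '1') is shared by all ingroup taxa — unites the whole ingroup.
Only Species B, Species G, and Species X show the derived state '1' for C2, supporting them as a clade.
Only Species A and Species F show the derived state '0' for C3, supporting them as a clade.
C4: derived state '0' in Species T only — an autapomorphy, so it tells us nothing about relationships among taxa.
C5: derived state '0' in Species B and Species X only — synapomorphy for {Species B, Species X}.
C6 (state '1') occurs in Species A and Species X but conflicts with the nesting implied by the other characters — most parsimoniously interpreted as homoplasy.
C7 (derived state '0') is unique to Species T (autapomorphy; uninformative for grouping).
C8 (derived state '1') is shared by Species B, Species G, Species T, and Species X — a synapomorphy uniting that clade.
Most parsimonious ingroup topology: ((((Species X,Species B),Species G),Species T),(Species F,Species A)).
Changes per character on this tree: C1: 1; C2: 1; C3: 1; C4: 1; C5: 1; C6: 2; C7: 1; C8: 1.
Total = 9.

9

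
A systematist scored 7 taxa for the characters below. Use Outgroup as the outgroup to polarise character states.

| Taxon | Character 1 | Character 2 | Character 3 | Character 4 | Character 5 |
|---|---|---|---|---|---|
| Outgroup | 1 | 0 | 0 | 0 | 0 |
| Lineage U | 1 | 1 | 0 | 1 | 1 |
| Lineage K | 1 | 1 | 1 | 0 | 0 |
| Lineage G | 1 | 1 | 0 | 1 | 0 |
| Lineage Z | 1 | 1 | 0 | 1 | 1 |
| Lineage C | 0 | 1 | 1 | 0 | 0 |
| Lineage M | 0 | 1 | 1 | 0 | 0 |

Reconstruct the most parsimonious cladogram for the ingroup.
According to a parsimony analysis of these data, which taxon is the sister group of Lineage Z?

Character polarity is set by the outgroup: the derived state is whichever differs from the outgroup's state, so for Character 1 the derived state is '0', and for the remaining characters it is '1'.
Character 1: derived state '0' in Lineage C and Lineage M only — synapomorphy for {Lineage C, Lineage M}.
All ingroup taxa share the derived state '1' for Character 2; it defines the ingroup but does not resolve relationships within it.
Only Lineage C, Lineage K, and Lineage M show the derived state '1' for Character 3, supporting them as a clade.
Character 4: derived state '1' in Lineage G, Lineage U, and Lineage Z only — synapomorphy for {Lineage G, Lineage U, Lineage Z}.
Character 5: derived state '1' in Lineage U and Lineage Z only — synapomorphy for {Lineage U, Lineage Z}.
Most parsimonious ingroup topology: (((Lineage U,Lineage Z),Lineage G),(Lineage K,(Lineage C,Lineage M))).
Lineage Z and Lineage U form a cherry on this tree, so they are sister taxa.

Lineage U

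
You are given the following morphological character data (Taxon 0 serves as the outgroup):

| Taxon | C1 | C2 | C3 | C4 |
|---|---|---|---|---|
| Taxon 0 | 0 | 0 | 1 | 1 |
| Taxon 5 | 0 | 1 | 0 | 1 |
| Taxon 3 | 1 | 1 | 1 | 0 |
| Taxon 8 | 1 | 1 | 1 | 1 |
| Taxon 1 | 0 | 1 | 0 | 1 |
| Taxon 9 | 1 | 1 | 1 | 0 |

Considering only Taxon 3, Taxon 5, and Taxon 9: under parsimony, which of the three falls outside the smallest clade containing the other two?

Taxon 5

Character polarity is set by the outgroup: the derived state is whichever differs from the outgroup's state, so for C3, C4 the derived state is '0', and for the remaining characters it is '1'.
C1: derived state '1' in Taxon 3, Taxon 8, and Taxon 9 only — synapomorphy for {Taxon 3, Taxon 8, Taxon 9}.
C2 (derived state '1') is shared by all ingroup taxa — unites the whole ingroup.
C3: derived state '0' in Taxon 1 and Taxon 5 only — synapomorphy for {Taxon 1, Taxon 5}.
C4 (derived state '0') is shared by Taxon 3 and Taxon 9 — a synapomorphy uniting that clade.
Most parsimonious ingroup topology: (((Taxon 9,Taxon 3),Taxon 8),(Taxon 1,Taxon 5)).
Taxon 9 and Taxon 3 share a more recent common ancestor with each other than either does with Taxon 5, so Taxon 5 is the least closely related of the three.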